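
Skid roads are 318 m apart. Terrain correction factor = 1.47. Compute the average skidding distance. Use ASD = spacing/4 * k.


Formula: ASD = (spacing / 4) * correction
Uncorrected distance = spacing / 4 = 318 / 4 = 79.5 m
ASD = 79.5 * 1.47 = 117 m

117


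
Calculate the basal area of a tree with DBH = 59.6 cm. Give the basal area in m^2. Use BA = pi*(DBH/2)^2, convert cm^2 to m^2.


Formula: BA = pi * (DBH/2)^2 / 10000  (cm^2 to m^2)
Radius = DBH/2 = 59.6/2 = 29.8 cm
BA = pi * 29.8^2 / 10000
   = 2789.8599 cm^2 / 10000
   = 0.279 m^2

0.279


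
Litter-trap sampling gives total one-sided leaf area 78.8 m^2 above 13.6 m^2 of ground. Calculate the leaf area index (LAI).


Formula: LAI = total leaf area / ground area  (dimensionless)
LAI = 78.8 m^2 / 13.6 m^2
LAI = 5.79

5.79


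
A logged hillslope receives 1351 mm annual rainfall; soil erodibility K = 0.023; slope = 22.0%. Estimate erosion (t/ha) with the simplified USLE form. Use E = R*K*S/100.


Formula: E = R * K * S / 100  (simplified USLE)
R * K = 1351 * 0.023 = 31.073
E = 31.073 * 22.0 / 100 = 6.84 t/ha

6.84


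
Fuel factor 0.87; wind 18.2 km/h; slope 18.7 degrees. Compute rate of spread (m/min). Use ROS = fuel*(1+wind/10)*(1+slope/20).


Formula: ROS = fuel * (1 + wind/10) * (1 + slope/20)
Wind factor = 1 + 18.2/10 = 2.82
Slope factor = 1 + 18.7/20 = 1.935
ROS = 0.87 * 2.82 * 1.935 = 4.75 m/min

4.75


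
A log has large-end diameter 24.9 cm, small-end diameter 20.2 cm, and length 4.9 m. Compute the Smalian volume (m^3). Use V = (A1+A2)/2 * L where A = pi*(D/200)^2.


Smalian: V = (A1 + A2)/2 * L,  A = pi*(D/200)^2
A1 = pi*(24.9/200)^2 = 0.048695 m^2
A2 = pi*(20.2/200)^2 = 0.032047 m^2
V = (0.048695+0.032047)/2*4.9 = 0.1978 m^3

0.1978


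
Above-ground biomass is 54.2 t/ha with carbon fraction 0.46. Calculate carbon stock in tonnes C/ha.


Formula: Carbon Stock = Biomass * Carbon Fraction
C = 54.2 t/ha * 0.46
C = 24.9 t C/ha

24.9


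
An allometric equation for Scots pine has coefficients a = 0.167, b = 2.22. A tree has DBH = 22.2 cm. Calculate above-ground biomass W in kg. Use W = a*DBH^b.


Formula: W = a * DBH^b  (allometric power law)
DBH^b = 22.2^2.22 = 974.7733
W = 0.167 * 974.7733 = 162.8 kg

162.8


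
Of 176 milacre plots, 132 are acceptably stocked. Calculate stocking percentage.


Formula: Stocking % = stocked plots / total plots * 100
Stocking = 132 / 176 * 100
Stocking = 0.75 * 100 = 75.0%

75.0


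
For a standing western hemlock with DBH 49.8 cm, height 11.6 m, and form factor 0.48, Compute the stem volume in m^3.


Formula: V = pi * (DBH/200)^2 * H * ff
Radius = DBH/200 = 49.8/200 = 0.249 m
Radius^2 = 0.249^2 = 0.062001 m^2
V = pi * 0.062001 * 11.6 * 0.48
V = 1.085 m^3

1.085


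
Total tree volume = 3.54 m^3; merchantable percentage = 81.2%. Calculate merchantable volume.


Formula: MV = V_total * (merchantable_pct / 100)
Merchantable fraction = 81.2% / 100 = 0.812
MV = 3.54 m^3 * 0.812 = 2.874 m^3

2.874


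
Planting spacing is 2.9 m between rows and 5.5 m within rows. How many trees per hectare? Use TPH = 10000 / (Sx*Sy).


Formula: TPH = 10000 m^2/ha / (spacing_x * spacing_y)
Area per tree = 2.9 m * 5.5 m = 15.95 m^2
TPH = 10000 / 15.95 = 627 trees/ha

627


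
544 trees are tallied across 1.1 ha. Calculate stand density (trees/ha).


Formula: Stand Density = N_trees / Area_ha
Density = 544 trees / 1.1 ha
Density = 495 trees/ha

495


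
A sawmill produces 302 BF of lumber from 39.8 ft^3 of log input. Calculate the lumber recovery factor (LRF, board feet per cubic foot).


Formula: LRF = Lumber Output (BF) / Log Input (ft^3)
LRF = 302 BF / 39.8 ft^3
LRF = 7.59 BF/ft^3

7.59


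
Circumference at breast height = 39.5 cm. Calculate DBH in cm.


Formula: DBH = C / pi
DBH = 39.5 / pi
pi = 3.14159...
DBH = 12.6 cm

12.6


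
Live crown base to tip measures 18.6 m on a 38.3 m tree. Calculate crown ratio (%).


Formula: Crown Ratio = (Crown Length / Total Height) * 100
CR = (18.6 m / 38.3 m) * 100
CR = 0.4856 * 100 = 48.6%

48.6


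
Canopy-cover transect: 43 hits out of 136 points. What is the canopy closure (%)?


Formula: Canopy closure = covered points / total points * 100
Closure = 43 / 136 * 100
Closure = 0.3162 * 100 = 31.6%

31.6


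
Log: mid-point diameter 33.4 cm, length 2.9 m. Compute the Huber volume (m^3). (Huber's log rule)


Huber: V = Am * L,  Am = pi*(Dm/200)^2
Am = pi*(33.4/200)^2 = 0.087616 m^2
V = 0.087616*2.9 = 0.2541 m^3

0.2541


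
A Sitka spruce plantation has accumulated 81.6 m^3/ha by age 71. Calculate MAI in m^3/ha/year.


Formula: MAI = Total Volume / Stand Age
MAI = 81.6 m^3/ha / 71 years
MAI = 1.15 m^3/ha/year

1.15


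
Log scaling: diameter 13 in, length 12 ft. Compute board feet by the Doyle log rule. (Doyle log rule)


Doyle: BF = (D - 4)^2 * L / 16
Adjusted diameter = 13 - 4 = 9 in
(D-4)^2 = 9^2 = 81
BF = 81 * 12 / 16 = 61 BF

61


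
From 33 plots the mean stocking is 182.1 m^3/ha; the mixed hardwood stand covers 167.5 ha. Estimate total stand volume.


Formula: Total Volume = Mean Volume per ha * Total Area
Total Volume = 182.1 m^3/ha * 167.5 ha
Total Volume = 30502 m^3

30502


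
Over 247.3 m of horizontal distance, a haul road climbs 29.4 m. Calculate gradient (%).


Formula: Gradient = rise / run * 100
Gradient = 29.4 / 247.3 * 100 = 11.9%

11.9


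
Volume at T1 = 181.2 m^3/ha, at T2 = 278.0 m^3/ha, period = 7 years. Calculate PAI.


Formula: PAI = (V_T2 - V_T1) / (T2 - T1)
Volume increment = 278.0 - 181.2 = 96.8 m^3/ha
PAI = 96.8 / 7 = 13.83 m^3/ha/year

13.83


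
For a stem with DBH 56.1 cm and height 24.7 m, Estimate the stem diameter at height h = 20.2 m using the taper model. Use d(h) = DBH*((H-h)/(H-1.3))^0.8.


Taper: d(h) = DBH * ((H - h) / (H - 1.3))^0.8
Numerator = H - h = 24.7 - 20.2 = 4.5 m
Denominator = H - 1.3 = 24.7 - 1.3 = 23.4 m
Ratio = 4.5 / 23.4 = 0.19231
d = 56.1 * 0.19231^0.8 = 15.0 cm

15.0


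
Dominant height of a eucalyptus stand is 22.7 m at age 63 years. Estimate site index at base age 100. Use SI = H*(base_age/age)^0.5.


Formula: SI = H_dom * (base_age / age)^0.5
Age ratio = 100 / 63 = 1.5873
sqrt(age_ratio) = 1.25988
SI = 22.7 * 1.25988 = 28.6 m

28.6


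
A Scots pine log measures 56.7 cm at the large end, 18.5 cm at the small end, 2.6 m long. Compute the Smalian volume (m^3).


Smalian: V = (A1 + A2)/2 * L,  A = pi*(D/200)^2
A1 = pi*(56.7/200)^2 = 0.252497 m^2
A2 = pi*(18.5/200)^2 = 0.02688 m^2
V = (0.252497+0.02688)/2*2.6 = 0.3632 m^3

0.3632


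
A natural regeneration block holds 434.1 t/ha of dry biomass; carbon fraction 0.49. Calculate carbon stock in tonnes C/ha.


Formula: Carbon Stock = Biomass * Carbon Fraction
C = 434.1 t/ha * 0.49
C = 212.7 t C/ha

212.7


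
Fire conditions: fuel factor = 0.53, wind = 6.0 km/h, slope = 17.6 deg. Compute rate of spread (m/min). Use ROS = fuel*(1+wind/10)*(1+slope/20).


Formula: ROS = fuel * (1 + wind/10) * (1 + slope/20)
Wind factor = 1 + 6.0/10 = 1.6
Slope factor = 1 + 17.6/20 = 1.88
ROS = 0.53 * 1.6 * 1.88 = 1.59 m/min

1.59


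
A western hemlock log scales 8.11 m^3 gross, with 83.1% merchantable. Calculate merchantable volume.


Formula: MV = V_total * (merchantable_pct / 100)
Merchantable fraction = 83.1% / 100 = 0.831
MV = 8.11 m^3 * 0.831 = 6.739 m^3

6.739


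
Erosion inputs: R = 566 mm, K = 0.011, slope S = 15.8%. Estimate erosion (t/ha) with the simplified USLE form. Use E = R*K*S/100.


Formula: E = R * K * S / 100  (simplified USLE)
R * K = 566 * 0.011 = 6.226
E = 6.226 * 15.8 / 100 = 0.98 t/ha

0.98


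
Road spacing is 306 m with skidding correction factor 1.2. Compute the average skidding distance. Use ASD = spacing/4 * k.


Formula: ASD = (spacing / 4) * correction
Uncorrected distance = spacing / 4 = 306 / 4 = 76.5 m
ASD = 76.5 * 1.2 = 92 m

92


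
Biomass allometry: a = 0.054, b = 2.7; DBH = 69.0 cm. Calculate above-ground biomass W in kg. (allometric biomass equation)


Formula: W = a * DBH^b  (allometric power law)
DBH^b = 69.0^2.7 = 92234.3189
W = 0.054 * 92234.3189 = 4980.7 kg

4980.7


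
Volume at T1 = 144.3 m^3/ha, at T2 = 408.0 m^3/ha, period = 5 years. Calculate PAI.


Formula: PAI = (V_T2 - V_T1) / (T2 - T1)
Volume increment = 408.0 - 144.3 = 263.7 m^3/ha
PAI = 263.7 / 5 = 52.74 m^3/ha/year

52.74


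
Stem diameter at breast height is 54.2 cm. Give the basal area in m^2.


Formula: BA = pi * (DBH/2)^2 / 10000  (cm^2 to m^2)
Radius = DBH/2 = 54.2/2 = 27.1 cm
BA = pi * 27.1^2 / 10000
   = 2307.2171 cm^2 / 10000
   = 0.2307 m^2

0.2307


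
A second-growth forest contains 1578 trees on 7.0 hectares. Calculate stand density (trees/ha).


Formula: Stand Density = N_trees / Area_ha
Density = 1578 trees / 7.0 ha
Density = 225 trees/ha

225


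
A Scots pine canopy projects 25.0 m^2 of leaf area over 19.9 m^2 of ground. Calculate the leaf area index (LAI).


Formula: LAI = total leaf area / ground area  (dimensionless)
LAI = 25.0 m^2 / 19.9 m^2
LAI = 1.26

1.26


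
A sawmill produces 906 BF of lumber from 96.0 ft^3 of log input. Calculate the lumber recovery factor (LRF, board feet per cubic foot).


Formula: LRF = Lumber Output (BF) / Log Input (ft^3)
LRF = 906 BF / 96.0 ft^3
LRF = 9.44 BF/ft^3

9.44


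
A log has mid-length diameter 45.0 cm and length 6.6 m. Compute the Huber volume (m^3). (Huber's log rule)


Huber: V = Am * L,  Am = pi*(Dm/200)^2
Am = pi*(45.0/200)^2 = 0.159043 m^2
V = 0.159043*6.6 = 1.0497 m^3

1.0497


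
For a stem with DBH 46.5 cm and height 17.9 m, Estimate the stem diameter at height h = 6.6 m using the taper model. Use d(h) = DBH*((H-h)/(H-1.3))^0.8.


Taper: d(h) = DBH * ((H - h) / (H - 1.3))^0.8
Numerator = H - h = 17.9 - 6.6 = 11.3 m
Denominator = H - 1.3 = 17.9 - 1.3 = 16.6 m
Ratio = 11.3 / 16.6 = 0.68072
d = 46.5 * 0.68072^0.8 = 34.2 cm

34.2


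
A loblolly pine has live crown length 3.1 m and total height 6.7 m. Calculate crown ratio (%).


Formula: Crown Ratio = (Crown Length / Total Height) * 100
CR = (3.1 m / 6.7 m) * 100
CR = 0.4627 * 100 = 46.3%

46.3


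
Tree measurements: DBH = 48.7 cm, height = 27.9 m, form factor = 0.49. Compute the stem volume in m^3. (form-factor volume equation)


Formula: V = pi * (DBH/200)^2 * H * ff
Radius = DBH/200 = 48.7/200 = 0.2435 m
Radius^2 = 0.2435^2 = 0.05929225 m^2
V = pi * 0.05929225 * 27.9 * 0.49
V = 2.547 m^3

2.547


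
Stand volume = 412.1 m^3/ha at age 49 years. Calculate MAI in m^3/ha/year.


Formula: MAI = Total Volume / Stand Age
MAI = 412.1 m^3/ha / 49 years
MAI = 8.41 m^3/ha/year

8.41


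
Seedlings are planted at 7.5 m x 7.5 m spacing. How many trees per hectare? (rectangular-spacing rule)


Formula: TPH = 10000 m^2/ha / (spacing_x * spacing_y)
Area per tree = 7.5 m * 7.5 m = 56.25 m^2
TPH = 10000 / 56.25 = 178 trees/ha

178


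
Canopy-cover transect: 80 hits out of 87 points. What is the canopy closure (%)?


Formula: Canopy closure = covered points / total points * 100
Closure = 80 / 87 * 100
Closure = 0.9195 * 100 = 92.0%

92.0


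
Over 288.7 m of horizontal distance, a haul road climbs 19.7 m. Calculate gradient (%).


Formula: Gradient = rise / run * 100
Gradient = 19.7 / 288.7 * 100 = 6.8%

6.8


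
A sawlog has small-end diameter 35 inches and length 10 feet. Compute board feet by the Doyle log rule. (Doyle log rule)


Doyle: BF = (D - 4)^2 * L / 16
Adjusted diameter = 35 - 4 = 31 in
(D-4)^2 = 31^2 = 961
BF = 961 * 10 / 16 = 601 BF

601


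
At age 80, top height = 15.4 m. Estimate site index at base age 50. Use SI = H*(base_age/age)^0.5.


Formula: SI = H_dom * (base_age / age)^0.5
Age ratio = 50 / 80 = 0.625
sqrt(age_ratio) = 0.79057
SI = 15.4 * 0.79057 = 12.2 m

12.2


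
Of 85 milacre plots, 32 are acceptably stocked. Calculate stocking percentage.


Formula: Stocking % = stocked plots / total plots * 100
Stocking = 32 / 85 * 100
Stocking = 0.3765 * 100 = 37.6%

37.6


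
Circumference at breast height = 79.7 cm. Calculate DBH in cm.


Formula: DBH = C / pi
DBH = 79.7 / pi
pi = 3.14159...
DBH = 25.4 cm

25.4


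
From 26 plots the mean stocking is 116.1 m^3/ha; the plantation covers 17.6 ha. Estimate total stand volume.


Formula: Total Volume = Mean Volume per ha * Total Area
Total Volume = 116.1 m^3/ha * 17.6 ha
Total Volume = 2043 m^3

2043


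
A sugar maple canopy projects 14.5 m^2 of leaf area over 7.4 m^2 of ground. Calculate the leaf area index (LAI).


Formula: LAI = total leaf area / ground area  (dimensionless)
LAI = 14.5 m^2 / 7.4 m^2
LAI = 1.96

1.96


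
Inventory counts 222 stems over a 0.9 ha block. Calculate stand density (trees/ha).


Formula: Stand Density = N_trees / Area_ha
Density = 222 trees / 0.9 ha
Density = 247 trees/ha

247


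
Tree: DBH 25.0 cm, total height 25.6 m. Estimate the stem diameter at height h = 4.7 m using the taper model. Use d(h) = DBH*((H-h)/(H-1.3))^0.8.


Taper: d(h) = DBH * ((H - h) / (H - 1.3))^0.8
Numerator = H - h = 25.6 - 4.7 = 20.9 m
Denominator = H - 1.3 = 25.6 - 1.3 = 24.3 m
Ratio = 20.9 / 24.3 = 0.86008
d = 25.0 * 0.86008^0.8 = 22.2 cm

22.2


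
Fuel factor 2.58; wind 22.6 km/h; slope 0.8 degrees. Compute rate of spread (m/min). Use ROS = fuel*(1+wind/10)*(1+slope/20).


Formula: ROS = fuel * (1 + wind/10) * (1 + slope/20)
Wind factor = 1 + 22.6/10 = 3.26
Slope factor = 1 + 0.8/20 = 1.04
ROS = 2.58 * 3.26 * 1.04 = 8.75 m/min

8.75


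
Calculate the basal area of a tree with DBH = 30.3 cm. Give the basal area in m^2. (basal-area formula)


Formula: BA = pi * (DBH/2)^2 / 10000  (cm^2 to m^2)
Radius = DBH/2 = 30.3/2 = 15.15 cm
BA = pi * 15.15^2 / 10000
   = 721.0662 cm^2 / 10000
   = 0.0721 m^2

0.0721


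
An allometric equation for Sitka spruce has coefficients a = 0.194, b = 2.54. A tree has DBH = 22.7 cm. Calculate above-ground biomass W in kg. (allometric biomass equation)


Formula: W = a * DBH^b  (allometric power law)
DBH^b = 22.7^2.54 = 2781.6705
W = 0.194 * 2781.6705 = 539.6 kg

539.6


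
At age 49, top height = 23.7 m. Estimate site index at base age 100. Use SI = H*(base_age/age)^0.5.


Formula: SI = H_dom * (base_age / age)^0.5
Age ratio = 100 / 49 = 2.04082
sqrt(age_ratio) = 1.42857
SI = 23.7 * 1.42857 = 33.9 m

33.9


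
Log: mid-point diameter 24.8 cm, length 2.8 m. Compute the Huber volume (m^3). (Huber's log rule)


Huber: V = Am * L,  Am = pi*(Dm/200)^2
Am = pi*(24.8/200)^2 = 0.048305 m^2
V = 0.048305*2.8 = 0.1353 m^3

0.1353


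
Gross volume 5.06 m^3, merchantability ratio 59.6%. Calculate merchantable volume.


Formula: MV = V_total * (merchantable_pct / 100)
Merchantable fraction = 59.6% / 100 = 0.596
MV = 5.06 m^3 * 0.596 = 3.016 m^3

3.016


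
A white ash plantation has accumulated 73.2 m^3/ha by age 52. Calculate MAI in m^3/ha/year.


Formula: MAI = Total Volume / Stand Age
MAI = 73.2 m^3/ha / 52 years
MAI = 1.41 m^3/ha/year

1.41


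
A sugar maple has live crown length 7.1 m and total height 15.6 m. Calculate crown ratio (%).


Formula: Crown Ratio = (Crown Length / Total Height) * 100
CR = (7.1 m / 15.6 m) * 100
CR = 0.4551 * 100 = 45.5%

45.5


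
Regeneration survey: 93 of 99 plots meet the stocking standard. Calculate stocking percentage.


Formula: Stocking % = stocked plots / total plots * 100
Stocking = 93 / 99 * 100
Stocking = 0.9394 * 100 = 93.9%

93.9


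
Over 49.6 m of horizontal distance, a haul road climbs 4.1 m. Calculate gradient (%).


Formula: Gradient = rise / run * 100
Gradient = 4.1 / 49.6 * 100 = 8.3%

8.3


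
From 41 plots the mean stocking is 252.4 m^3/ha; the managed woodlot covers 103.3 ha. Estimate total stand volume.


Formula: Total Volume = Mean Volume per ha * Total Area
Total Volume = 252.4 m^3/ha * 103.3 ha
Total Volume = 26073 m^3

26073


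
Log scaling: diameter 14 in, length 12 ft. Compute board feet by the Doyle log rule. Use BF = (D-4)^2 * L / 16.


Doyle: BF = (D - 4)^2 * L / 16
Adjusted diameter = 14 - 4 = 10 in
(D-4)^2 = 10^2 = 100
BF = 100 * 12 / 16 = 75 BF

75


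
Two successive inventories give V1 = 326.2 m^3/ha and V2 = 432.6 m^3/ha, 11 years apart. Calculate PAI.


Formula: PAI = (V_T2 - V_T1) / (T2 - T1)
Volume increment = 432.6 - 326.2 = 106.4 m^3/ha
PAI = 106.4 / 11 = 9.67 m^3/ha/year

9.67


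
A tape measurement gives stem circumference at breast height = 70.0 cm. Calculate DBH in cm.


Formula: DBH = C / pi
DBH = 70.0 / pi
pi = 3.14159...
DBH = 22.3 cm

22.3


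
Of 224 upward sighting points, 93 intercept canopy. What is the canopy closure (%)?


Formula: Canopy closure = covered points / total points * 100
Closure = 93 / 224 * 100
Closure = 0.4152 * 100 = 41.5%

41.5


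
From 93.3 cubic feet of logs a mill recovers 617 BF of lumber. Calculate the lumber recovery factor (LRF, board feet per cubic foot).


Formula: LRF = Lumber Output (BF) / Log Input (ft^3)
LRF = 617 BF / 93.3 ft^3
LRF = 6.61 BF/ft^3

6.61


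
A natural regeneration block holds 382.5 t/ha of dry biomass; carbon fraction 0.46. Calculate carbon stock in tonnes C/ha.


Formula: Carbon Stock = Biomass * Carbon Fraction
C = 382.5 t/ha * 0.46
C = 176.0 t C/ha

176.0


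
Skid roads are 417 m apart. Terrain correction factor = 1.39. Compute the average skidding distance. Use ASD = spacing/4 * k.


Formula: ASD = (spacing / 4) * correction
Uncorrected distance = spacing / 4 = 417 / 4 = 104.25 m
ASD = 104.25 * 1.39 = 145 m

145


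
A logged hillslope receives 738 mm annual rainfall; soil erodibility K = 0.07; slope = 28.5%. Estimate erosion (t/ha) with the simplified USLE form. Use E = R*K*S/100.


Formula: E = R * K * S / 100  (simplified USLE)
R * K = 738 * 0.07 = 51.66
E = 51.66 * 28.5 / 100 = 14.72 t/ha

14.72


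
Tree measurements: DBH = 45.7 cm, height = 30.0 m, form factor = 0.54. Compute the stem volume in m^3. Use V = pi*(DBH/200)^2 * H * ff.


Formula: V = pi * (DBH/200)^2 * H * ff
Radius = DBH/200 = 45.7/200 = 0.2285 m
Radius^2 = 0.2285^2 = 0.05221225 m^2
V = pi * 0.05221225 * 30.0 * 0.54
V = 2.657 m^3

2.657


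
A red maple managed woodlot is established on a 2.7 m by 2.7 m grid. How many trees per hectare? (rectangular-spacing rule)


Formula: TPH = 10000 m^2/ha / (spacing_x * spacing_y)
Area per tree = 2.7 m * 2.7 m = 7.29 m^2
TPH = 10000 / 7.29 = 1372 trees/ha

1372


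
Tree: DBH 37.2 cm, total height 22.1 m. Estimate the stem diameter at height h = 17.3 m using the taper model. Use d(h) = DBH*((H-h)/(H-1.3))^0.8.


Taper: d(h) = DBH * ((H - h) / (H - 1.3))^0.8
Numerator = H - h = 22.1 - 17.3 = 4.8 m
Denominator = H - 1.3 = 22.1 - 1.3 = 20.8 m
Ratio = 4.8 / 20.8 = 0.23077
d = 37.2 * 0.23077^0.8 = 11.5 cm

11.5


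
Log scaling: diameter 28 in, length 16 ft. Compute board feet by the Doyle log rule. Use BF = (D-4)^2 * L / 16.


Doyle: BF = (D - 4)^2 * L / 16
Adjusted diameter = 28 - 4 = 24 in
(D-4)^2 = 24^2 = 576
BF = 576 * 16 / 16 = 576 BF

576


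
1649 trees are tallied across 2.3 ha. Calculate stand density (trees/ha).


Formula: Stand Density = N_trees / Area_ha
Density = 1649 trees / 2.3 ha
Density = 717 trees/ha

717


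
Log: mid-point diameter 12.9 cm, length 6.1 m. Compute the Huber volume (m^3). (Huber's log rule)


Huber: V = Am * L,  Am = pi*(Dm/200)^2
Am = pi*(12.9/200)^2 = 0.01307 m^2
V = 0.01307*6.1 = 0.0797 m^3

0.0797


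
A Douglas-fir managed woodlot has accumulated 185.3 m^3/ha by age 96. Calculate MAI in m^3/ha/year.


Formula: MAI = Total Volume / Stand Age
MAI = 185.3 m^3/ha / 96 years
MAI = 1.93 m^3/ha/year

1.93


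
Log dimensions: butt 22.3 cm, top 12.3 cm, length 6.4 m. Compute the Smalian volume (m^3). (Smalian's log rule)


Smalian: V = (A1 + A2)/2 * L,  A = pi*(D/200)^2
A1 = pi*(22.3/200)^2 = 0.039057 m^2
A2 = pi*(12.3/200)^2 = 0.011882 m^2
V = (0.039057+0.011882)/2*6.4 = 0.163 m^3

0.163


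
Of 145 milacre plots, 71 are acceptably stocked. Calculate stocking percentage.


Formula: Stocking % = stocked plots / total plots * 100
Stocking = 71 / 145 * 100
Stocking = 0.4897 * 100 = 49.0%

49.0


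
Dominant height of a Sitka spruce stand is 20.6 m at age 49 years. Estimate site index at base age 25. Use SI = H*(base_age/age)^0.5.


Formula: SI = H_dom * (base_age / age)^0.5
Age ratio = 25 / 49 = 0.5102
sqrt(age_ratio) = 0.71429
SI = 20.6 * 0.71429 = 14.7 m

14.7


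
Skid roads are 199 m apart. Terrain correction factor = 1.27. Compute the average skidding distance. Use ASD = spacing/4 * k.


Formula: ASD = (spacing / 4) * correction
Uncorrected distance = spacing / 4 = 199 / 4 = 49.75 m
ASD = 49.75 * 1.27 = 63 m

63


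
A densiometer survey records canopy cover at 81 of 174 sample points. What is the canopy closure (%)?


Formula: Canopy closure = covered points / total points * 100
Closure = 81 / 174 * 100
Closure = 0.4655 * 100 = 46.6%

46.6


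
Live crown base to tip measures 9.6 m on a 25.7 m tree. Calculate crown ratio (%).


Formula: Crown Ratio = (Crown Length / Total Height) * 100
CR = (9.6 m / 25.7 m) * 100
CR = 0.3735 * 100 = 37.4%

37.4


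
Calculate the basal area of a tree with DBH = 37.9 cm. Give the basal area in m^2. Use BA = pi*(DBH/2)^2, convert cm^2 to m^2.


Formula: BA = pi * (DBH/2)^2 / 10000  (cm^2 to m^2)
Radius = DBH/2 = 37.9/2 = 18.95 cm
BA = pi * 18.95^2 / 10000
   = 1128.1538 cm^2 / 10000
   = 0.1128 m^2

0.1128


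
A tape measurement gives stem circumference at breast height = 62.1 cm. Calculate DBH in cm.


Formula: DBH = C / pi
DBH = 62.1 / pi
pi = 3.14159...
DBH = 19.8 cm

19.8


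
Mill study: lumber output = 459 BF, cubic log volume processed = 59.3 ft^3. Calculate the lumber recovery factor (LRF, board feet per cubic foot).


Formula: LRF = Lumber Output (BF) / Log Input (ft^3)
LRF = 459 BF / 59.3 ft^3
LRF = 7.74 BF/ft^3

7.74


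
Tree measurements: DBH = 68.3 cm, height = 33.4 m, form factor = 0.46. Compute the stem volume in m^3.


Formula: V = pi * (DBH/200)^2 * H * ff
Radius = DBH/200 = 68.3/200 = 0.3415 m
Radius^2 = 0.3415^2 = 0.11662225 m^2
V = pi * 0.11662225 * 33.4 * 0.46
V = 5.629 m^3

5.629


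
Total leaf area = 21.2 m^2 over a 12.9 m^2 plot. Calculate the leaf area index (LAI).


Formula: LAI = total leaf area / ground area  (dimensionless)
LAI = 21.2 m^2 / 12.9 m^2
LAI = 1.64

1.64


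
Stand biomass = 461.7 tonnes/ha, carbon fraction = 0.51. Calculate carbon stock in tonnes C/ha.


Formula: Carbon Stock = Biomass * Carbon Fraction
C = 461.7 t/ha * 0.51
C = 235.5 t C/ha

235.5


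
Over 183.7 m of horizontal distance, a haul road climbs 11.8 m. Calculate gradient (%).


Formula: Gradient = rise / run * 100
Gradient = 11.8 / 183.7 * 100 = 6.4%

6.4


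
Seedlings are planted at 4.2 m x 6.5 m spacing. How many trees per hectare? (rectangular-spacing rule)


Formula: TPH = 10000 m^2/ha / (spacing_x * spacing_y)
Area per tree = 4.2 m * 6.5 m = 27.3 m^2
TPH = 10000 / 27.3 = 366 trees/ha

366


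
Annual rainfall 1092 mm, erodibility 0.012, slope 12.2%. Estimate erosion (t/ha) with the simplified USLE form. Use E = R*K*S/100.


Formula: E = R * K * S / 100  (simplified USLE)
R * K = 1092 * 0.012 = 13.104
E = 13.104 * 12.2 / 100 = 1.6 t/ha

1.6


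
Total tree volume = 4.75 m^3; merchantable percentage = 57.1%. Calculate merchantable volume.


Formula: MV = V_total * (merchantable_pct / 100)
Merchantable fraction = 57.1% / 100 = 0.571
MV = 4.75 m^3 * 0.571 = 2.712 m^3

2.712


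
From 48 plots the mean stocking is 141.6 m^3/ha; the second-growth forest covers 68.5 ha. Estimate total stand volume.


Formula: Total Volume = Mean Volume per ha * Total Area
Total Volume = 141.6 m^3/ha * 68.5 ha
Total Volume = 9700 m^3

9700


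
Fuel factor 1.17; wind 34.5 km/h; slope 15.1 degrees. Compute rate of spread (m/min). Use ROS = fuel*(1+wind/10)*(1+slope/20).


Formula: ROS = fuel * (1 + wind/10) * (1 + slope/20)
Wind factor = 1 + 34.5/10 = 4.45
Slope factor = 1 + 15.1/20 = 1.755
ROS = 1.17 * 4.45 * 1.755 = 9.14 m/min

9.14


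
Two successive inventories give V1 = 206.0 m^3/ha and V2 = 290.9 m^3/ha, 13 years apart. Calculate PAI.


Formula: PAI = (V_T2 - V_T1) / (T2 - T1)
Volume increment = 290.9 - 206.0 = 84.9 m^3/ha
PAI = 84.9 / 13 = 6.53 m^3/ha/year

6.53


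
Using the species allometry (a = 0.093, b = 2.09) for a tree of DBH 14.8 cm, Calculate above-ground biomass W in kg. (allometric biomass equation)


Formula: W = a * DBH^b  (allometric power law)
DBH^b = 14.8^2.09 = 279.156
W = 0.093 * 279.156 = 26.0 kg

26.0


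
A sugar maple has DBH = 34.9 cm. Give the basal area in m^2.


Formula: BA = pi * (DBH/2)^2 / 10000  (cm^2 to m^2)
Radius = DBH/2 = 34.9/2 = 17.45 cm
BA = pi * 17.45^2 / 10000
   = 956.6228 cm^2 / 10000
   = 0.0957 m^2

0.0957


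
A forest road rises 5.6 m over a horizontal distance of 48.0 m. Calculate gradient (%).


Formula: Gradient = rise / run * 100
Gradient = 5.6 / 48.0 * 100 = 11.7%

11.7


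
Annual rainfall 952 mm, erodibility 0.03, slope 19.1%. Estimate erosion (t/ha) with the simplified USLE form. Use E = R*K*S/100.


Formula: E = R * K * S / 100  (simplified USLE)
R * K = 952 * 0.03 = 28.56
E = 28.56 * 19.1 / 100 = 5.45 t/ha

5.45


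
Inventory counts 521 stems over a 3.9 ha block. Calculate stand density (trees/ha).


Formula: Stand Density = N_trees / Area_ha
Density = 521 trees / 3.9 ha
Density = 134 trees/ha

134


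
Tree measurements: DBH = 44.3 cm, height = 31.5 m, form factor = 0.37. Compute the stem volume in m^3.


Formula: V = pi * (DBH/200)^2 * H * ff
Radius = DBH/200 = 44.3/200 = 0.2215 m
Radius^2 = 0.2215^2 = 0.04906225 m^2
V = pi * 0.04906225 * 31.5 * 0.37
V = 1.796 m^3

1.796


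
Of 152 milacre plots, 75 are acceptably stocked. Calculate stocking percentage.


Formula: Stocking % = stocked plots / total plots * 100
Stocking = 75 / 152 * 100
Stocking = 0.4934 * 100 = 49.3%

49.3


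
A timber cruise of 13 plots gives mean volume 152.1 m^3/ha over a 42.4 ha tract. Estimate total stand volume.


Formula: Total Volume = Mean Volume per ha * Total Area
Total Volume = 152.1 m^3/ha * 42.4 ha
Total Volume = 6449 m^3

6449


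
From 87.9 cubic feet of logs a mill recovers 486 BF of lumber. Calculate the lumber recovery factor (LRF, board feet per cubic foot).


Formula: LRF = Lumber Output (BF) / Log Input (ft^3)
LRF = 486 BF / 87.9 ft^3
LRF = 5.53 BF/ft^3

5.53


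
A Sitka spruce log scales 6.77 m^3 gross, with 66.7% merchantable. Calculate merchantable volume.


Formula: MV = V_total * (merchantable_pct / 100)
Merchantable fraction = 66.7% / 100 = 0.667
MV = 6.77 m^3 * 0.667 = 4.516 m^3

4.516


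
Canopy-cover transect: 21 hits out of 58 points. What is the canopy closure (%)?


Formula: Canopy closure = covered points / total points * 100
Closure = 21 / 58 * 100
Closure = 0.3621 * 100 = 36.2%

36.2


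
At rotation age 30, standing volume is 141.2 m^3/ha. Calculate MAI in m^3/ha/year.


Formula: MAI = Total Volume / Stand Age
MAI = 141.2 m^3/ha / 30 years
MAI = 4.71 m^3/ha/year

4.71


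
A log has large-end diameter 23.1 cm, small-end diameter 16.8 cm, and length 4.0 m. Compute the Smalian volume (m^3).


Smalian: V = (A1 + A2)/2 * L,  A = pi*(D/200)^2
A1 = pi*(23.1/200)^2 = 0.04191 m^2
A2 = pi*(16.8/200)^2 = 0.022167 m^2
V = (0.04191+0.022167)/2*4.0 = 0.1282 m^3

0.1282


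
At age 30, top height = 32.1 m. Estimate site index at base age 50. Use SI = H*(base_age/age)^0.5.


Formula: SI = H_dom * (base_age / age)^0.5
Age ratio = 50 / 30 = 1.66667
sqrt(age_ratio) = 1.29099
SI = 32.1 * 1.29099 = 41.4 m

41.4


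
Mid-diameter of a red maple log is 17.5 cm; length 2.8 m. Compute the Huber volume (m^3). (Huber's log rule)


Huber: V = Am * L,  Am = pi*(Dm/200)^2
Am = pi*(17.5/200)^2 = 0.024053 m^2
V = 0.024053*2.8 = 0.0673 m^3

0.0673


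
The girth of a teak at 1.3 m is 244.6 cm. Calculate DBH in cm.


Formula: DBH = C / pi
DBH = 244.6 / pi
pi = 3.14159...
DBH = 77.9 cm

77.9


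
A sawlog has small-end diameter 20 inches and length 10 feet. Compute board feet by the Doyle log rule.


Doyle: BF = (D - 4)^2 * L / 16
Adjusted diameter = 20 - 4 = 16 in
(D-4)^2 = 16^2 = 256
BF = 256 * 10 / 16 = 160 BF

160


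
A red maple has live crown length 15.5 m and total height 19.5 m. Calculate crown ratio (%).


Formula: Crown Ratio = (Crown Length / Total Height) * 100
CR = (15.5 m / 19.5 m) * 100
CR = 0.7949 * 100 = 79.5%

79.5


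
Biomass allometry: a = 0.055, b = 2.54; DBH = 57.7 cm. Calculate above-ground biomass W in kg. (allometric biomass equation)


Formula: W = a * DBH^b  (allometric power law)
DBH^b = 57.7^2.54 = 29743.1229
W = 0.055 * 29743.1229 = 1635.9 kg

1635.9


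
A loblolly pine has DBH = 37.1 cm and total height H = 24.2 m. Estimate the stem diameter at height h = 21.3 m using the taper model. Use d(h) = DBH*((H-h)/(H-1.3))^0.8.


Taper: d(h) = DBH * ((H - h) / (H - 1.3))^0.8
Numerator = H - h = 24.2 - 21.3 = 2.9 m
Denominator = H - 1.3 = 24.2 - 1.3 = 22.9 m
Ratio = 2.9 / 22.9 = 0.12664
d = 37.1 * 0.12664^0.8 = 7.1 cm

7.1


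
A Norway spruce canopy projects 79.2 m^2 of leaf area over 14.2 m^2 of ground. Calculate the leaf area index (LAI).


Formula: LAI = total leaf area / ground area  (dimensionless)
LAI = 79.2 m^2 / 14.2 m^2
LAI = 5.58

5.58


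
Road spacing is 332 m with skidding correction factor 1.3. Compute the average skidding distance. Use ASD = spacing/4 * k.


Formula: ASD = (spacing / 4) * correction
Uncorrected distance = spacing / 4 = 332 / 4 = 83 m
ASD = 83 * 1.3 = 108 m

108


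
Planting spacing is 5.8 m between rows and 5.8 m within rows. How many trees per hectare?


Formula: TPH = 10000 m^2/ha / (spacing_x * spacing_y)
Area per tree = 5.8 m * 5.8 m = 33.64 m^2
TPH = 10000 / 33.64 = 297 trees/ha

297


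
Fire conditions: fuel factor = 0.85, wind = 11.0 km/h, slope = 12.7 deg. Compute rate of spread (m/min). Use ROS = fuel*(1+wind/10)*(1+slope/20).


Formula: ROS = fuel * (1 + wind/10) * (1 + slope/20)
Wind factor = 1 + 11.0/10 = 2.1
Slope factor = 1 + 12.7/20 = 1.635
ROS = 0.85 * 2.1 * 1.635 = 2.92 m/min

2.92


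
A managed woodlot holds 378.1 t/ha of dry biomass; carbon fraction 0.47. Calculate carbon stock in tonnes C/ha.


Formula: Carbon Stock = Biomass * Carbon Fraction
C = 378.1 t/ha * 0.47
C = 177.7 t C/ha

177.7


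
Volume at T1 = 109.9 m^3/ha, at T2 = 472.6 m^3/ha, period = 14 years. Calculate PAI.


Formula: PAI = (V_T2 - V_T1) / (T2 - T1)
Volume increment = 472.6 - 109.9 = 362.7 m^3/ha
PAI = 362.7 / 14 = 25.91 m^3/ha/year

25.91


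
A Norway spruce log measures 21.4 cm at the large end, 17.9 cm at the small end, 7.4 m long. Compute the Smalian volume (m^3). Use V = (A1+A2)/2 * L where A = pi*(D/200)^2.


Smalian: V = (A1 + A2)/2 * L,  A = pi*(D/200)^2
A1 = pi*(21.4/200)^2 = 0.035968 m^2
A2 = pi*(17.9/200)^2 = 0.025165 m^2
V = (0.035968+0.025165)/2*7.4 = 0.2262 m^3

0.2262


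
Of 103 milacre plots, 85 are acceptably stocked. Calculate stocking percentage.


Formula: Stocking % = stocked plots / total plots * 100
Stocking = 85 / 103 * 100
Stocking = 0.8252 * 100 = 82.5%

82.5


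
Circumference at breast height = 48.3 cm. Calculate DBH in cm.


Formula: DBH = C / pi
DBH = 48.3 / pi
pi = 3.14159...
DBH = 15.4 cm

15.4


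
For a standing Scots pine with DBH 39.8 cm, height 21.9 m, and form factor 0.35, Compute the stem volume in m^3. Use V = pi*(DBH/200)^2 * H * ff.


Formula: V = pi * (DBH/200)^2 * H * ff
Radius = DBH/200 = 39.8/200 = 0.199 m
Radius^2 = 0.199^2 = 0.039601 m^2
V = pi * 0.039601 * 21.9 * 0.35
V = 0.954 m^3

0.954


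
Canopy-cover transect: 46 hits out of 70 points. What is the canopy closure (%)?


Formula: Canopy closure = covered points / total points * 100
Closure = 46 / 70 * 100
Closure = 0.6571 * 100 = 65.7%

65.7


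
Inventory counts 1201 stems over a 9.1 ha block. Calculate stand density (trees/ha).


Formula: Stand Density = N_trees / Area_ha
Density = 1201 trees / 9.1 ha
Density = 132 trees/ha

132


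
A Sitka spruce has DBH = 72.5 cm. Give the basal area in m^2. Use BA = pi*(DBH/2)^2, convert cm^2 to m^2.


Formula: BA = pi * (DBH/2)^2 / 10000  (cm^2 to m^2)
Radius = DBH/2 = 72.5/2 = 36.25 cm
BA = pi * 36.25^2 / 10000
   = 4128.2491 cm^2 / 10000
   = 0.4128 m^2

0.4128


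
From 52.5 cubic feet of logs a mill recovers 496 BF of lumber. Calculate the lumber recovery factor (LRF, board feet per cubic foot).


Formula: LRF = Lumber Output (BF) / Log Input (ft^3)
LRF = 496 BF / 52.5 ft^3
LRF = 9.45 BF/ft^3

9.45


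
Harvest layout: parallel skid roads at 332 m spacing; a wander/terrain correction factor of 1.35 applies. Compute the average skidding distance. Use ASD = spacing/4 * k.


Formula: ASD = (spacing / 4) * correction
Uncorrected distance = spacing / 4 = 332 / 4 = 83 m
ASD = 83 * 1.35 = 112 m

112


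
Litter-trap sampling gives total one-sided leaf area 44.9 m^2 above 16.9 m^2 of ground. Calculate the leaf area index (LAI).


Formula: LAI = total leaf area / ground area  (dimensionless)
LAI = 44.9 m^2 / 16.9 m^2
LAI = 2.66

2.66


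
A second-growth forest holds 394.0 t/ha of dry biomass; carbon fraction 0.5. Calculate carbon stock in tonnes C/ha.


Formula: Carbon Stock = Biomass * Carbon Fraction
C = 394.0 t/ha * 0.5
C = 197.0 t C/ha

197.0


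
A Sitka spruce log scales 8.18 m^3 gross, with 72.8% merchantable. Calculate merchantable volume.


Formula: MV = V_total * (merchantable_pct / 100)
Merchantable fraction = 72.8% / 100 = 0.728
MV = 8.18 m^3 * 0.728 = 5.955 m^3

5.955


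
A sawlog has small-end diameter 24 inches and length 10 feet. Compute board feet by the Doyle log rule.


Doyle: BF = (D - 4)^2 * L / 16
Adjusted diameter = 24 - 4 = 20 in
(D-4)^2 = 20^2 = 400
BF = 400 * 10 / 16 = 250 BF

250


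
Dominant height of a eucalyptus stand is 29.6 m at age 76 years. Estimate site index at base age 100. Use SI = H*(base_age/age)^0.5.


Formula: SI = H_dom * (base_age / age)^0.5
Age ratio = 100 / 76 = 1.31579
sqrt(age_ratio) = 1.14708
SI = 29.6 * 1.14708 = 34.0 m

34.0


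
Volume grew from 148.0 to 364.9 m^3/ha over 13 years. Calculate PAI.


Formula: PAI = (V_T2 - V_T1) / (T2 - T1)
Volume increment = 364.9 - 148.0 = 216.9 m^3/ha
PAI = 216.9 / 13 = 16.68 m^3/ha/year

16.68


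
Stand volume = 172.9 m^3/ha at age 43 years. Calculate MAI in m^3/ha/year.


Formula: MAI = Total Volume / Stand Age
MAI = 172.9 m^3/ha / 43 years
MAI = 4.02 m^3/ha/year

4.02


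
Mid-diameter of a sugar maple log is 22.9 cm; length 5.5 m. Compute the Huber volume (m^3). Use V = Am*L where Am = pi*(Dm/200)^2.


Huber: V = Am * L,  Am = pi*(Dm/200)^2
Am = pi*(22.9/200)^2 = 0.041187 m^2
V = 0.041187*5.5 = 0.2265 m^3

0.2265


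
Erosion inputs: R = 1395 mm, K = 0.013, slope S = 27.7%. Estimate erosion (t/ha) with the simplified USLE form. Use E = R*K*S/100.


Formula: E = R * K * S / 100  (simplified USLE)
R * K = 1395 * 0.013 = 18.135
E = 18.135 * 27.7 / 100 = 5.02 t/ha

5.02


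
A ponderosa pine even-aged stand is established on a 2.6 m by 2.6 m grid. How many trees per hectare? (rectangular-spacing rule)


Formula: TPH = 10000 m^2/ha / (spacing_x * spacing_y)
Area per tree = 2.6 m * 2.6 m = 6.76 m^2
TPH = 10000 / 6.76 = 1479 trees/ha

1479


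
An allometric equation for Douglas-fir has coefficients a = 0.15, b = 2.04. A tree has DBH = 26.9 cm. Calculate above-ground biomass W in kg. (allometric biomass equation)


Formula: W = a * DBH^b  (allometric power law)
DBH^b = 26.9^2.04 = 825.4574
W = 0.15 * 825.4574 = 123.8 kg

123.8


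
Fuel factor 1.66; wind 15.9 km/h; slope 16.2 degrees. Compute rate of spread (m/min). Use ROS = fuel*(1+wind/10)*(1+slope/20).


Formula: ROS = fuel * (1 + wind/10) * (1 + slope/20)
Wind factor = 1 + 15.9/10 = 2.59
Slope factor = 1 + 16.2/20 = 1.81
ROS = 1.66 * 2.59 * 1.81 = 7.78 m/min

7.78


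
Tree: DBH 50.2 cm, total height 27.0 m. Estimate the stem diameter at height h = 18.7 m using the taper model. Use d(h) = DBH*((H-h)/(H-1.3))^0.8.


Taper: d(h) = DBH * ((H - h) / (H - 1.3))^0.8
Numerator = H - h = 27.0 - 18.7 = 8.3 m
Denominator = H - 1.3 = 27.0 - 1.3 = 25.7 m
Ratio = 8.3 / 25.7 = 0.32296
d = 50.2 * 0.32296^0.8 = 20.3 cm

20.3


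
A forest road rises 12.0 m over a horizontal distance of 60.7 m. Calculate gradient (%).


Formula: Gradient = rise / run * 100
Gradient = 12.0 / 60.7 * 100 = 19.8%

19.8


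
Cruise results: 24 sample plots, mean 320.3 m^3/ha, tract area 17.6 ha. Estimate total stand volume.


Formula: Total Volume = Mean Volume per ha * Total Area
Total Volume = 320.3 m^3/ha * 17.6 ha
Total Volume = 5637 m^3

5637


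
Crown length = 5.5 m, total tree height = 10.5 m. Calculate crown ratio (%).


Formula: Crown Ratio = (Crown Length / Total Height) * 100
CR = (5.5 m / 10.5 m) * 100
CR = 0.5238 * 100 = 52.4%

52.4


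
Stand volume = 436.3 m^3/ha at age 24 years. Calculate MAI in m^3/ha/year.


Formula: MAI = Total Volume / Stand Age
MAI = 436.3 m^3/ha / 24 years
MAI = 18.18 m^3/ha/year

18.18


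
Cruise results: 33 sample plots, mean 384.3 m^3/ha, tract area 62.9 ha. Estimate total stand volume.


Formula: Total Volume = Mean Volume per ha * Total Area
Total Volume = 384.3 m^3/ha * 62.9 ha
Total Volume = 24172 m^3

24172


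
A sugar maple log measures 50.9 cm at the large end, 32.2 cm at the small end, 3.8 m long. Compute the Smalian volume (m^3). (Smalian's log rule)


Smalian: V = (A1 + A2)/2 * L,  A = pi*(D/200)^2
A1 = pi*(50.9/200)^2 = 0.203482 m^2
A2 = pi*(32.2/200)^2 = 0.081433 m^2
V = (0.203482+0.081433)/2*3.8 = 0.5413 m^3

0.5413


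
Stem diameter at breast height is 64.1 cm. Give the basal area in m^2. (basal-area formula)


Formula: BA = pi * (DBH/2)^2 / 10000  (cm^2 to m^2)
Radius = DBH/2 = 64.1/2 = 32.05 cm
BA = pi * 32.05^2 / 10000
   = 3227.0518 cm^2 / 10000
   = 0.3227 m^2

0.3227


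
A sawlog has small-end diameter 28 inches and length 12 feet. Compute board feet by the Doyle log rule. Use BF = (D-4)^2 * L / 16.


Doyle: BF = (D - 4)^2 * L / 16
Adjusted diameter = 28 - 4 = 24 in
(D-4)^2 = 24^2 = 576
BF = 576 * 12 / 16 = 432 BF

432


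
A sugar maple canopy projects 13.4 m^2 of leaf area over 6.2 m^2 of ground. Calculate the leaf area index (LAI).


Formula: LAI = total leaf area / ground area  (dimensionless)
LAI = 13.4 m^2 / 6.2 m^2
LAI = 2.16

2.16


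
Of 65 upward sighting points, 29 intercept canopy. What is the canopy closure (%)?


Formula: Canopy closure = covered points / total points * 100
Closure = 29 / 65 * 100
Closure = 0.4462 * 100 = 44.6%

44.6


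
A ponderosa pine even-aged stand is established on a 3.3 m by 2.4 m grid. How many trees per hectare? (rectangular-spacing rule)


Formula: TPH = 10000 m^2/ha / (spacing_x * spacing_y)
Area per tree = 3.3 m * 2.4 m = 7.92 m^2
TPH = 10000 / 7.92 = 1263 trees/ha

1263


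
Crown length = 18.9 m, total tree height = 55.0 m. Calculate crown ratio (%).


Formula: Crown Ratio = (Crown Length / Total Height) * 100
CR = (18.9 m / 55.0 m) * 100
CR = 0.3436 * 100 = 34.4%

34.4


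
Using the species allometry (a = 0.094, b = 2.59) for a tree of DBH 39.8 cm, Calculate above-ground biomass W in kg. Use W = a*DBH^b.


Formula: W = a * DBH^b  (allometric power law)
DBH^b = 39.8^2.59 = 13921.8566
W = 0.094 * 13921.8566 = 1308.7 kg

1308.7


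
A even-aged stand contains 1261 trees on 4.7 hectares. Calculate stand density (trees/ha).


Formula: Stand Density = N_trees / Area_ha
Density = 1261 trees / 4.7 ha
Density = 268 trees/ha

268


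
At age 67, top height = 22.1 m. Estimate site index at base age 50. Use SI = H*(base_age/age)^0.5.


Formula: SI = H_dom * (base_age / age)^0.5
Age ratio = 50 / 67 = 0.74627
sqrt(age_ratio) = 0.86387
SI = 22.1 * 0.86387 = 19.1 m

19.1
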